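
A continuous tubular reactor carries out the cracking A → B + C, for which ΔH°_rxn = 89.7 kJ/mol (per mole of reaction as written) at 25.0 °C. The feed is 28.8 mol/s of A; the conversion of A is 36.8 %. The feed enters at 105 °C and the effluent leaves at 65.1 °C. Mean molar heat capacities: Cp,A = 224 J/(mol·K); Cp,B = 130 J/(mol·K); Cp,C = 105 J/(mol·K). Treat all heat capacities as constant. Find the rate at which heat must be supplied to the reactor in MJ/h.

Extent of reaction ξ = 0.368 × 28.8 = 10.598 mol/s
Reaction term: ξ·ΔH°_rxn = 10.598 × 89.7 = 950.68 kJ/s
Sensible, feed 105→25 °C: -516.1 kJ/s
Outlet flows (mol/s): A 18.202, B 10.598, C 10.598
Sensible, products 25→65.1 °C: 263.37 kJ/s
Q = ΔH = 697.95 kJ/s = 697.95 kW
Heat supplied = 2512.6 MJ/h

Q_in = 2510 MJ/h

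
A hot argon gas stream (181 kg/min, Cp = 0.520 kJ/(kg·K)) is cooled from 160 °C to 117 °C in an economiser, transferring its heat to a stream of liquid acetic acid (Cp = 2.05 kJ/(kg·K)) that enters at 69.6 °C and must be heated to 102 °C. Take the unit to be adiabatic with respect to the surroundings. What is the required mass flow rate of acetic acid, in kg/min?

Heat released by hot stream: Q = 181 × 0.520 × (160 − 117) = 4047.2 kJ/min
Energy balance on cold side (adiabatic exchanger): Q = ṁ_c·Cp_c·(T_c,out − T_c,in)
ṁ_c = 4047.2 / [2.05 × (102 − 69.6)] = 60.933 kg/min

ṁ_c = 60.9 kg/min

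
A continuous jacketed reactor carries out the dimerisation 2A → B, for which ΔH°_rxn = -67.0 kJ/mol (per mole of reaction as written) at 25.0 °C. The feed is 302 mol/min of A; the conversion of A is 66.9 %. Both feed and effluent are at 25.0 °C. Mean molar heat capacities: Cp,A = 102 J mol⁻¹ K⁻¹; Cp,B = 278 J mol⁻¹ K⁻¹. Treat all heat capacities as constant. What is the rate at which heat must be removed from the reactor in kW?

Extent of reaction ξ = 0.669 × 302 / 2 = 101.02 mol/min
Reaction term: ξ·ΔH°_rxn = 101.02 × -67.0 = -6768.3 kJ/min
Q = ΔH = -6768.3 kJ/min = -112.8 kW
Heat removed = 112.8 kW

Q_out = 113 kW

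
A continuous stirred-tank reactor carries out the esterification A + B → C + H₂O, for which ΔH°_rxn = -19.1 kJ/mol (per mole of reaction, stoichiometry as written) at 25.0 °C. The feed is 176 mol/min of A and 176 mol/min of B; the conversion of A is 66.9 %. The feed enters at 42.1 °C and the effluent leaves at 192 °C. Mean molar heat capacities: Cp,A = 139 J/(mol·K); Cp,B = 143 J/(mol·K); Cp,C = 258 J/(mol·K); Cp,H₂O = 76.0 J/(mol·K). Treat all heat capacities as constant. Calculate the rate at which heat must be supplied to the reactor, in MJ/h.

Extent of reaction ξ = 0.669 × 176 = 117.74 mol/min
Reaction term: ξ·ΔH°_rxn = 117.74 × -19.1 = -2248.9 kJ/min
Sensible, feed 42.1→25 °C: -848.71 kJ/min
Outlet flows (mol/min): A 58.256, B 58.256, C 117.74, H₂O 117.74
Sensible, products 25→192 °C: 9311 kJ/min
Q = ΔH = 6213.4 kJ/min = 103.56 kW
Heat supplied = 372.8 MJ/h

Q_in = 373 MJ/h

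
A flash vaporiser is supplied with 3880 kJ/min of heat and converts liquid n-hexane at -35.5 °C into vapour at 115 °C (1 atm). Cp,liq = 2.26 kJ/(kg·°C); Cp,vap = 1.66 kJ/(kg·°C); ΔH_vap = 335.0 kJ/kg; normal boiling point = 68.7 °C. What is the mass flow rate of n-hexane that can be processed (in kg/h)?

Δh = 2.26×(68.7−-35.5) + 335.0 + 1.66×(115−68.7) = 647.35 kJ/kg
Q = 3880 kJ/min = 64.667 kJ/s = 232800 kJ/h
ṁ = Q/Δh = 232800 / 647.35 = 359.62 kg/h

ṁ = 360 kg/h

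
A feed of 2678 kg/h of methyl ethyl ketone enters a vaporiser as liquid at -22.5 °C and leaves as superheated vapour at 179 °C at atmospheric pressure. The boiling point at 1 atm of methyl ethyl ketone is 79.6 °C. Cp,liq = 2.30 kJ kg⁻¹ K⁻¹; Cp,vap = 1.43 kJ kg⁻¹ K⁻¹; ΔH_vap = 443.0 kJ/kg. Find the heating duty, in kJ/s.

liquid -22.5→79.6 °C: 234.83 kJ/kg
vaporisation at 79.6 °C: 443 kJ/kg
vapour 79.6→179 °C: 142.14 kJ/kg
Δh = 234.83 + 443 + 142.14 = 819.97 kJ/kg
Q = ṁ·Δh = 2678 kg/h × 819.97 kJ/kg = 2.1959e+06 kJ/h
|Q| = 609.97 kW

Q = 610 kJ/s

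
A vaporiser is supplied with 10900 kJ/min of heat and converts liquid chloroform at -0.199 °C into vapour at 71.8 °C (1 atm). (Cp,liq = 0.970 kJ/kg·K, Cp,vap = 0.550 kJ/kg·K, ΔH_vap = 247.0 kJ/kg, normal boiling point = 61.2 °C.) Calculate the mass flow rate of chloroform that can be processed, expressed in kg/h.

ṁ = 2090 kg/h

Δh = 0.970×(61.2−-0.199) + 247.0 + 0.550×(71.8−61.2) = 312.39 kJ/kg
Q = 10900 kJ/min = 181.67 kJ/s = 654000 kJ/h
ṁ = Q/Δh = 654000 / 312.39 = 2093.6 kg/h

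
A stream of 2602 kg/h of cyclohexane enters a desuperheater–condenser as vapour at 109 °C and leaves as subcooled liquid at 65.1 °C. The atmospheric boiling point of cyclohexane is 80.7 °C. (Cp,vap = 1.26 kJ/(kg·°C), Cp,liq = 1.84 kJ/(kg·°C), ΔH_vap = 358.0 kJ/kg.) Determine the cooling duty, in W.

vapour 109→80.7 °C: -35.658 kJ/kg
condensation at 80.7 °C: -358 kJ/kg
liquid 80.7→65.1 °C: -28.704 kJ/kg
Δh = -35.658 + -358 + -28.704 = -422.36 kJ/kg
Q = ṁ·Δh = 2602 kg/h × -422.36 kJ/kg = -1.099e+06 kJ/h
|Q| = 305.27 kW = 305270 W

Q_c = 305000 W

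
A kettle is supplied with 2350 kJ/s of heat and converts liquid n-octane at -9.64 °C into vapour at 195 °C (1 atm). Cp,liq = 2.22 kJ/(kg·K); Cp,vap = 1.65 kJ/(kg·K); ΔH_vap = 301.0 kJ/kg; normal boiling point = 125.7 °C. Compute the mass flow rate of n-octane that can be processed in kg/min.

ṁ = 197 kg/min

Δh = 2.22×(125.7−-9.64) + 301.0 + 1.65×(195−125.7) = 715.8 kJ/kg
Q = 2350 kJ/s = 2350 kJ/s = 141000 kJ/min
ṁ = Q/Δh = 141000 / 715.8 = 196.98 kg/min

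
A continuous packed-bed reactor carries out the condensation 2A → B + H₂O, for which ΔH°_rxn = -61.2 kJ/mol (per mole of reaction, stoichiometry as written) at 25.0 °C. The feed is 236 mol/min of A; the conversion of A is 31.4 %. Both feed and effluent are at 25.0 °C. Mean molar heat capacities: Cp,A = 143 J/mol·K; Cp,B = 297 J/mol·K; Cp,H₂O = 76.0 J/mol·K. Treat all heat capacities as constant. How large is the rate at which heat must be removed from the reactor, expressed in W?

Q_out = 37800 W

Extent of reaction ξ = 0.314 × 236 / 2 = 37.052 mol/min
Reaction term: ξ·ΔH°_rxn = 37.052 × -61.2 = -2267.6 kJ/min
Q = ΔH = -2267.6 kJ/min = -37.793 kW
Heat removed = 37793 W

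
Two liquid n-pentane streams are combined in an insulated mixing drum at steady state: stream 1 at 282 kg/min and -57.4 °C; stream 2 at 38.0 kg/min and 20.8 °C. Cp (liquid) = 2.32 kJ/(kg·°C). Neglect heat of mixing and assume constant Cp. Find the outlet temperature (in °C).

No heat crosses the boundary, so H_out = H_in.
T_out = Σ ṁᵢCp,ᵢTᵢ / Σ ṁᵢCp,ᵢ
      = -35720 / 742.4 = -48.114 °C

T_out = -48.1 °C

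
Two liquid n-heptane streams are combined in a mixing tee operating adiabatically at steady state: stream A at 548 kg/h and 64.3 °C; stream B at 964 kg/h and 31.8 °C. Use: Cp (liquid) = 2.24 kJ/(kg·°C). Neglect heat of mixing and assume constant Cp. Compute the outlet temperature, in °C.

No heat crosses the boundary, so H_out = H_in.
T_out = Σ ṁᵢCp,ᵢTᵢ / Σ ṁᵢCp,ᵢ
      = 147600 / 3386.9 = 43.579 °C

T_out = 43.6 °C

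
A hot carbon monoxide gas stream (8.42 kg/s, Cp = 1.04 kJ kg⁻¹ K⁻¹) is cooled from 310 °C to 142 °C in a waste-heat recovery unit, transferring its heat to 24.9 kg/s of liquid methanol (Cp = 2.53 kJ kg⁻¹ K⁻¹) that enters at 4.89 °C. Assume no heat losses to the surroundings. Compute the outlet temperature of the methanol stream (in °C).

Heat released by hot stream: Q = 8.42 × 1.04 × (310 − 142) = 1471.1 kJ/s
Energy balance on cold side (adiabatic exchanger): Q = ṁ_c·Cp_c·(T_c,out − T_c,in)
T_c,out = 4.89 + 1471.1/(24.9 × 2.53) = 28.243 °C

T_c,out = 28.2 °C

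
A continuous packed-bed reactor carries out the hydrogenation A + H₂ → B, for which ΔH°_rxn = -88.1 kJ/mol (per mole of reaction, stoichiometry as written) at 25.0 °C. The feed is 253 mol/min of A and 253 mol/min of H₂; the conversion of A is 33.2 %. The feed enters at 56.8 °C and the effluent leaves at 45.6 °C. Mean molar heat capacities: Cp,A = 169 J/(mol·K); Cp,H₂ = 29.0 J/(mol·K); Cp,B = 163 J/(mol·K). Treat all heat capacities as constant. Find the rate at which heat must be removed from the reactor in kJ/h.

Extent of reaction ξ = 0.332 × 253 = 83.996 mol/min
Reaction term: ξ·ΔH°_rxn = 83.996 × -88.1 = -7400 kJ/min
Sensible, feed 56.8→25 °C: -1593 kJ/min
Outlet flows (mol/min): A 169, H₂ 169, B 83.996
Sensible, products 25→45.6 °C: 971.38 kJ/min
Q = ΔH = -8021.7 kJ/min = -133.69 kW
Heat removed = 481300 kJ/h

Q_out = 481000 kJ/h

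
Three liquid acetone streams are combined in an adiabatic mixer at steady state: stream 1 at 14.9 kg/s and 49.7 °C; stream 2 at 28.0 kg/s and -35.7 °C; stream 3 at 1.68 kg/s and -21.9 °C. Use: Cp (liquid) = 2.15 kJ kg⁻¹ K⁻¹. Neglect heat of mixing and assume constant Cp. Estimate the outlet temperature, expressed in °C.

Energy balance with Q = 0: Σ ṁᵢCp,ᵢ(T_out − Tᵢ) = 0
Σ ṁᵢCp,ᵢTᵢ = 14.9×2.15×49.7 + 28.0×2.15×-35.7 + 1.68×2.15×-21.9 = -636.1
Σ ṁᵢCp,ᵢ = 14.9×2.15 + 28.0×2.15 + 1.68×2.15 = 95.847
T_out = -636.1 / 95.847 = -6.6367 °C

T_out = -6.64 °C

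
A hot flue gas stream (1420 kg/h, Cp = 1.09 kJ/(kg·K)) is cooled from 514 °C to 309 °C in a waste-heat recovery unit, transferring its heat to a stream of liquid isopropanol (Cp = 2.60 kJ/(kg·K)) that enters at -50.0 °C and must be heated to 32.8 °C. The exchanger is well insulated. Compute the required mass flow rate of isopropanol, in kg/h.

ṁ_c = 1470 kg/h

Heat released by hot stream: Q = 1420 × 1.09 × (514 − 309) = 317300 kJ/h
Energy balance on cold side (adiabatic exchanger): Q = ṁ_c·Cp_c·(T_c,out − T_c,in)
ṁ_c = 317300 / [2.60 × (32.8 − -50.0)] = 1473.9 kg/h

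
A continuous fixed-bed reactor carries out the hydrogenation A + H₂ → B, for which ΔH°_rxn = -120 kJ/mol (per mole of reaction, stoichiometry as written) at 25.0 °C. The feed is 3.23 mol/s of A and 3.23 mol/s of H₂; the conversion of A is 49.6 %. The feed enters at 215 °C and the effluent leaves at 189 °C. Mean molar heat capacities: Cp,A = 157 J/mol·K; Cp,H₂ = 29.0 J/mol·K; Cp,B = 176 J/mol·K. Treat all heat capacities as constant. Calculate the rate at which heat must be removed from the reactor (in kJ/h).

Extent of reaction ξ = 0.496 × 3.23 = 1.6021 mol/s
Reaction term: ξ·ΔH°_rxn = 1.6021 × -120 = -192.25 kJ/s
Sensible, feed 215→25 °C: -114.15 kJ/s
Outlet flows (mol/s): A 1.6279, H₂ 1.6279, B 1.6021
Sensible, products 25→189 °C: 95.901 kJ/s
Q = ΔH = -210.5 kJ/s = -210.5 kW
Heat removed = 757790 kJ/h

Q_out = 758000 kJ/h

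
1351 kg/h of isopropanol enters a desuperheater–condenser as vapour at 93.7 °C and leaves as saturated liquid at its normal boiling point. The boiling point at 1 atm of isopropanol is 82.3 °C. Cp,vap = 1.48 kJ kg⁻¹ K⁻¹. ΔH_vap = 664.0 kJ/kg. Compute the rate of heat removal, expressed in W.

Q_c = 256000 W

vapour 93.7→82.3 °C: -16.872 kJ/kg
condensation at 82.3 °C: -664 kJ/kg
Δh = -16.872 + -664 = -680.87 kJ/kg
Q = ṁ·Δh = 1351 kg/h × -680.87 kJ/kg = -919860 kJ/h
|Q| = 255.52 kW = 255520 W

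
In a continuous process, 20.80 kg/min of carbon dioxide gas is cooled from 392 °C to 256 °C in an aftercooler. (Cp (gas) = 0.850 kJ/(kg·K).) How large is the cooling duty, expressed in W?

Q_c = 40100 W

Q = ṁ·Cp·ΔT = 20.80 × 0.850 × (256 − 392) = -2404.5 kJ/min
Converting: 2404.5 / 60 s = 40.075 kW
Cooling duty = 40075 W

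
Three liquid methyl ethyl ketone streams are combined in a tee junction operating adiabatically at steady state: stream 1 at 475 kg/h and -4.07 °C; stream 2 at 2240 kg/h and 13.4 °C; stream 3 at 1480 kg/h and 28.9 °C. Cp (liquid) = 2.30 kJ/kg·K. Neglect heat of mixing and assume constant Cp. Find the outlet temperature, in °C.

T_out = 16.9 °C

Adiabatic, steady state ⇒ Σ ṁᵢCp,ᵢ(T_out − Tᵢ) = 0
Σ ṁᵢCp,ᵢTᵢ = 475×2.30×-4.07 + 2240×2.30×13.4 + 1480×2.30×28.9 = 162970
Σ ṁᵢCp,ᵢ = 475×2.30 + 2240×2.30 + 1480×2.30 = 9648.5
T_out = 162970 / 9648.5 = 16.89 °C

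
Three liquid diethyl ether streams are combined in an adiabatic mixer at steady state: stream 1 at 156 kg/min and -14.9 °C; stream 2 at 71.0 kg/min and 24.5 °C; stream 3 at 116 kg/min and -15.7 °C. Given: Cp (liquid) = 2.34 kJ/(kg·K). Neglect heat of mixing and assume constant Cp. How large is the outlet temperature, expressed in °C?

T_out = -7.01 °C

No heat crosses the boundary, so H_out = H_in.
T_out = Σ ṁᵢCp,ᵢTᵢ / Σ ṁᵢCp,ᵢ
      = -5630.3 / 802.62 = -7.0149 °C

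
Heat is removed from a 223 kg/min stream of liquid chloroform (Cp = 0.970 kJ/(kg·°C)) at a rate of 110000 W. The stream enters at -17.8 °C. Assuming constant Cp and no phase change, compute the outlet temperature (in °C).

T_out = -48.3 °C

Q = 110000 W = 6600 kJ/min
ΔT = Q/(ṁ·Cp) = 6600/(223×0.970) = 30.512 K
T_out = -17.8 − 30.512 = -48.312 °C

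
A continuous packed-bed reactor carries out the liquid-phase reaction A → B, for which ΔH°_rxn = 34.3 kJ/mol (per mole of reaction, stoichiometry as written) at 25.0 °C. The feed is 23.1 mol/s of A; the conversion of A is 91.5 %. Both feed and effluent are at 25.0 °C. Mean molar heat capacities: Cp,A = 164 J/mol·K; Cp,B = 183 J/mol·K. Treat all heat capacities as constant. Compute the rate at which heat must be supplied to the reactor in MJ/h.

Q_in = 2610 MJ/h

Extent of reaction ξ = 0.915 × 23.1 = 21.137 mol/s
Reaction term: ξ·ΔH°_rxn = 21.137 × 34.3 = 724.98 kJ/s
Q = ΔH = 724.98 kJ/s = 724.98 kW
Heat supplied = 2609.9 MJ/h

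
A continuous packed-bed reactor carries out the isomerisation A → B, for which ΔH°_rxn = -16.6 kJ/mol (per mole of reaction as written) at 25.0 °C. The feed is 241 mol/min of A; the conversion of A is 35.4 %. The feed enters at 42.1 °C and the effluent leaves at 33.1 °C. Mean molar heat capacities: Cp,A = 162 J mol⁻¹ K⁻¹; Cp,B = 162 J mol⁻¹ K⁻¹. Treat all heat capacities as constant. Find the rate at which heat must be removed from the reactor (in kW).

Extent of reaction ξ = 0.354 × 241 = 85.314 mol/min
Reaction term: ξ·ΔH°_rxn = 85.314 × -16.6 = -1416.2 kJ/min
Sensible, feed 42.1→25 °C: -667.62 kJ/min
Outlet flows (mol/min): A 155.69, B 85.314
Sensible, products 25→33.1 °C: 316.24 kJ/min
Q = ΔH = -1767.6 kJ/min = -29.46 kW
Heat removed = 29.46 kW

Q_out = 29.5 kW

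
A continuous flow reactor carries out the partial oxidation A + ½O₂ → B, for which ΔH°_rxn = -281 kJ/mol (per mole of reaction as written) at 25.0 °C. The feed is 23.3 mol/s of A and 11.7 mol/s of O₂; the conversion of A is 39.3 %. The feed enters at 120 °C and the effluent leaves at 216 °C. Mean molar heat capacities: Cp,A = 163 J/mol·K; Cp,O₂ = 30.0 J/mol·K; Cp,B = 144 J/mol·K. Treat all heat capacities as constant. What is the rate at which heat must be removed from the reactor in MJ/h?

Extent of reaction ξ = 0.393 × 23.3 = 9.1569 mol/s
Reaction term: ξ·ΔH°_rxn = 9.1569 × -281 = -2573.1 kJ/s
Sensible, feed 120→25 °C: -394.15 kJ/s
Outlet flows (mol/s): A 14.143, O₂ 7.1215, B 9.1569
Sensible, products 25→216 °C: 732.97 kJ/s
Q = ΔH = -2234.3 kJ/s = -2234.3 kW
Heat removed = 8043.3 MJ/h

Q_out = 8040 MJ/h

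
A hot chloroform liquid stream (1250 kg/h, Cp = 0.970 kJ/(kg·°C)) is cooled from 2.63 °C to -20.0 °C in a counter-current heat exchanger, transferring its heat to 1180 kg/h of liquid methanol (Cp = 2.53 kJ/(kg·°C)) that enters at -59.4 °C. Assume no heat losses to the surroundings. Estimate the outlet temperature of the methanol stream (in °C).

T_c,out = -50.2 °C

Heat released by hot stream: Q = 1250 × 0.970 × (2.63 − -20.0) = 27439 kJ/h
Energy balance on cold side (adiabatic exchanger): Q = ṁ_c·Cp_c·(T_c,out − T_c,in)
T_c,out = -59.4 + 27439/(1180 × 2.53) = -50.209 °C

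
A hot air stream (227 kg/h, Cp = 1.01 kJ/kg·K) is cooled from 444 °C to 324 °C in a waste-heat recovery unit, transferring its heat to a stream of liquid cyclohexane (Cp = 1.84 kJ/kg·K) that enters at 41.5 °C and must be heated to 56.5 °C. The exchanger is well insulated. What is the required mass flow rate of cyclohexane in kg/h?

ṁ_c = 997 kg/h

Heat released by hot stream: Q = 227 × 1.01 × (444 − 324) = 27512 kJ/h
Energy balance on cold side (adiabatic exchanger): Q = ṁ_c·Cp_c·(T_c,out − T_c,in)
ṁ_c = 27512 / [1.84 × (56.5 − 41.5)] = 996.83 kg/h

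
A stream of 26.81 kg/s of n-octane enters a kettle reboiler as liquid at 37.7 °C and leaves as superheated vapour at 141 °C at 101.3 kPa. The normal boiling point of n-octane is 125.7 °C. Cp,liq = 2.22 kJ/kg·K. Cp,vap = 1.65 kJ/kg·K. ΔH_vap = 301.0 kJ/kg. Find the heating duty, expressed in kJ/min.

Q = 839000 kJ/min

liquid 37.7→125.7 °C: 195.36 kJ/kg
vaporisation at 125.7 °C: 301 kJ/kg
vapour 125.7→141 °C: 25.245 kJ/kg
Δh = 195.36 + 301 + 25.245 = 521.61 kJ/kg
Q = ṁ·Δh = 26.81 kg/s × 521.61 kJ/kg = 13984 kJ/s
|Q| = 13984 kW = 839050 kJ/min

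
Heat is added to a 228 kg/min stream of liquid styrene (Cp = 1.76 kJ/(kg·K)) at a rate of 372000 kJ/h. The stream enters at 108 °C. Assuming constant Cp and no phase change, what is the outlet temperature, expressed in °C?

T_out = 123 °C

Q = 372000 kJ/h = 6200 kJ/min
ΔT = Q/(ṁ·Cp) = 6200/(228×1.76) = 15.451 K
T_out = 108 + 15.451 = 123.45 °C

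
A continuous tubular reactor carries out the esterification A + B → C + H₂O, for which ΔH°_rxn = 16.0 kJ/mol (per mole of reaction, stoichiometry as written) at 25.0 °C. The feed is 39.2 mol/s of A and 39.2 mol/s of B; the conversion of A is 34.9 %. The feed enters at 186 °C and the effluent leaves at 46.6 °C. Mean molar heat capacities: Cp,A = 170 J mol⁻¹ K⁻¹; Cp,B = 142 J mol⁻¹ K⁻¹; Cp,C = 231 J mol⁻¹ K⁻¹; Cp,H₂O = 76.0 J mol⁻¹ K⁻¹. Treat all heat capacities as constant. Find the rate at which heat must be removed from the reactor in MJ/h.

Extent of reaction ξ = 0.349 × 39.2 = 13.681 mol/s
Reaction term: ξ·ΔH°_rxn = 13.681 × 16.0 = 218.89 kJ/s
Sensible, feed 186→25 °C: -1969.1 kJ/s
Outlet flows (mol/s): A 25.519, B 25.519, C 13.681, H₂O 13.681
Sensible, products 25→46.6 °C: 262.7 kJ/s
Q = ΔH = -1487.5 kJ/s = -1487.5 kW
Heat removed = 5355 MJ/h

Q_out = 5360 MJ/h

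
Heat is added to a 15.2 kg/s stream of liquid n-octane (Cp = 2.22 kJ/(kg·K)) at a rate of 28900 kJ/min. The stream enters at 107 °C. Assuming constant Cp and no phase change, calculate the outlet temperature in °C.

Q = 28900 kJ/min = 481.67 kJ/s
ΔT = Q/(ṁ·Cp) = 481.67/(15.2×2.22) = 14.274 K
T_out = 107 + 14.274 = 121.27 °C

T_out = 121 °C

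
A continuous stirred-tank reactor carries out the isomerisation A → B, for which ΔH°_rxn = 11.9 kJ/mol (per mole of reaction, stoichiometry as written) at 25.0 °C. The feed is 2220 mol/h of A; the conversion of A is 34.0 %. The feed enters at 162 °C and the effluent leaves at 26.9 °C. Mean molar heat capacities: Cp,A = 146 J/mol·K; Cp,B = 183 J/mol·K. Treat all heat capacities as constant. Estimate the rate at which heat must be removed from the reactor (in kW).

Q_out = 9.65 kW

Extent of reaction ξ = 0.340 × 2220 = 754.8 mol/h
Reaction term: ξ·ΔH°_rxn = 754.8 × 11.9 = 8982.1 kJ/h
Sensible, feed 162→25 °C: -44404 kJ/h
Outlet flows (mol/h): A 1465.2, B 754.8
Sensible, products 25→26.9 °C: 668.89 kJ/h
Q = ΔH = -34753 kJ/h = -9.6537 kW
Heat removed = 9.6537 kW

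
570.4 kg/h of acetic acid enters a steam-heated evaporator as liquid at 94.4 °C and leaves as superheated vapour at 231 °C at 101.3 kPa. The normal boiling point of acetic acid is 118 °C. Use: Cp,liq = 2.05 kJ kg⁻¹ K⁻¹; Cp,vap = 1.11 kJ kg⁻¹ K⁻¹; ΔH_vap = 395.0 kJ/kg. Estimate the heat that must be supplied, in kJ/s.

Q = 90.1 kJ/s

liquid 94.4→118 °C: 48.38 kJ/kg
vaporisation at 118 °C: 395 kJ/kg
vapour 118→231 °C: 125.43 kJ/kg
Δh = 48.38 + 395 + 125.43 = 568.81 kJ/kg
Q = ṁ·Δh = 570.4 kg/h × 568.81 kJ/kg = 324450 kJ/h
|Q| = 90.125 kW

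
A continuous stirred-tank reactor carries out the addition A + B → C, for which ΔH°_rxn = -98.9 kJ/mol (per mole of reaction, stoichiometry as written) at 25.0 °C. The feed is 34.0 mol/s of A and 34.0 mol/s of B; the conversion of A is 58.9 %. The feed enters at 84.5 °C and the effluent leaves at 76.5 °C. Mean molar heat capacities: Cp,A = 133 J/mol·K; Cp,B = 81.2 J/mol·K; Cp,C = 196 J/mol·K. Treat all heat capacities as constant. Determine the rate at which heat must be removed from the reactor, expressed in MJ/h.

Extent of reaction ξ = 0.589 × 34.0 = 20.026 mol/s
Reaction term: ξ·ΔH°_rxn = 20.026 × -98.9 = -1980.6 kJ/s
Sensible, feed 84.5→25 °C: -433.33 kJ/s
Outlet flows (mol/s): A 13.974, B 13.974, C 20.026
Sensible, products 25→76.5 °C: 356.29 kJ/s
Q = ΔH = -2057.6 kJ/s = -2057.6 kW
Heat removed = 7407.4 MJ/h

Q_out = 7410 MJ/h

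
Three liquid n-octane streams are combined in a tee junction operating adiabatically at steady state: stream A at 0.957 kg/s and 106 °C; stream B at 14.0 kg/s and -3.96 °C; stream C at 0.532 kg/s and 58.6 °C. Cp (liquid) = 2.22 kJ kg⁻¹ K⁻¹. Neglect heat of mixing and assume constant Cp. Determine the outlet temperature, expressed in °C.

Adiabatic, steady state ⇒ Σ ṁᵢCp,ᵢ(T_out − Tᵢ) = 0
Σ ṁᵢCp,ᵢTᵢ = 0.957×2.22×106 + 14.0×2.22×-3.96 + 0.532×2.22×58.6 = 171.33
Σ ṁᵢCp,ᵢ = 0.957×2.22 + 14.0×2.22 + 0.532×2.22 = 34.386
T_out = 171.33 / 34.386 = 4.9827 °C

T_out = 4.98 °C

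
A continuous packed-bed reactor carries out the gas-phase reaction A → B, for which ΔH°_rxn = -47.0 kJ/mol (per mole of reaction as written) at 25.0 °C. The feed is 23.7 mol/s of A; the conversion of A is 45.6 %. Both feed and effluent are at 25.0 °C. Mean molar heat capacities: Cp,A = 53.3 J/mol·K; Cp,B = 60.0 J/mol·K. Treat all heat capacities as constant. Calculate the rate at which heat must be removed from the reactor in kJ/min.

Q_out = 30500 kJ/min

Extent of reaction ξ = 0.456 × 23.7 = 10.807 mol/s
Reaction term: ξ·ΔH°_rxn = 10.807 × -47.0 = -507.94 kJ/s
Q = ΔH = -507.94 kJ/s = -507.94 kW
Heat removed = 30476 kJ/min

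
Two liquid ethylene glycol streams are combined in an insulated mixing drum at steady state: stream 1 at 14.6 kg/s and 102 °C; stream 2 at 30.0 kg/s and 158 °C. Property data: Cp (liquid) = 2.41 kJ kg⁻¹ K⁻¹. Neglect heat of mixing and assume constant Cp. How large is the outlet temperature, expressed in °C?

No heat crosses the boundary, so H_out = H_in.
Σ ṁᵢCp,ᵢTᵢ = 14.6×2.41×102 + 30.0×2.41×158 = 15012
Σ ṁᵢCp,ᵢ = 14.6×2.41 + 30.0×2.41 = 107.49
T_out = 15012 / 107.49 = 139.67 °C

T_out = 140 °C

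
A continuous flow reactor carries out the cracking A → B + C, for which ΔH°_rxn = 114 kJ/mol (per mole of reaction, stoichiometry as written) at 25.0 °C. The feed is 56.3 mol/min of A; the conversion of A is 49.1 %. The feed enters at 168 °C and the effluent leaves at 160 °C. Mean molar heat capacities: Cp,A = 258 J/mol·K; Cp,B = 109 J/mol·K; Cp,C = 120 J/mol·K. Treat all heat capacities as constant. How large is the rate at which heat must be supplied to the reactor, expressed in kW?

Extent of reaction ξ = 0.491 × 56.3 = 27.643 mol/min
Reaction term: ξ·ΔH°_rxn = 27.643 × 114 = 3151.3 kJ/min
Sensible, feed 168→25 °C: -2077.1 kJ/min
Outlet flows (mol/min): A 28.657, B 27.643, C 27.643
Sensible, products 25→160 °C: 1852.7 kJ/min
Q = ΔH = 2926.9 kJ/min = 48.782 kW
Heat supplied = 48.782 kW

Q_in = 48.8 kW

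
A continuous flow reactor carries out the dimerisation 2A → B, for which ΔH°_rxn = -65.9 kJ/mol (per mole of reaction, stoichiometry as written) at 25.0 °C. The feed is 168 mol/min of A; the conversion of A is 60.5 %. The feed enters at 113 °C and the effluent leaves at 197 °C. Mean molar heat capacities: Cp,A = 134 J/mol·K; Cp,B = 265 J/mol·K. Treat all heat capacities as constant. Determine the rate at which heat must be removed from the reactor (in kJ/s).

Extent of reaction ξ = 0.605 × 168 / 2 = 50.82 mol/min
Reaction term: ξ·ΔH°_rxn = 50.82 × -65.9 = -3349 kJ/min
Sensible, feed 113→25 °C: -1981.1 kJ/min
Outlet flows (mol/min): A 66.36, B 50.82
Sensible, products 25→197 °C: 3845.8 kJ/min
Q = ΔH = -1484.3 kJ/min = -24.738 kW
Heat removed = 24.738 kJ/s

Q_out = 24.7 kJ/s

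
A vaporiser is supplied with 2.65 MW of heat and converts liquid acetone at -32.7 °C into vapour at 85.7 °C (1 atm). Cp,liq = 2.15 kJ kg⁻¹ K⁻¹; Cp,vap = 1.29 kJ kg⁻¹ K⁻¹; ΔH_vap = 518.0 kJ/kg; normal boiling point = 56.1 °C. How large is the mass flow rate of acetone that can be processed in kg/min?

ṁ = 213 kg/min

Δh = 2.15×(56.1−-32.7) + 518.0 + 1.29×(85.7−56.1) = 747.1 kJ/kg
Q = 2.65 MW = 2650 kJ/s = 159000 kJ/min
ṁ = Q/Δh = 159000 / 747.1 = 212.82 kg/min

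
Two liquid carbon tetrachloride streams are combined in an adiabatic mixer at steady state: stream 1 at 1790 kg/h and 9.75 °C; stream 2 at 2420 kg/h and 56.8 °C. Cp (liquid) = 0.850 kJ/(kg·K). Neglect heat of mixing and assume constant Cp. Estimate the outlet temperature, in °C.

Energy balance with Q = 0: Σ ṁᵢCp,ᵢ(T_out − Tᵢ) = 0
Σ ṁᵢCp,ᵢTᵢ = 1790×0.850×9.75 + 2420×0.850×56.8 = 131670
Σ ṁᵢCp,ᵢ = 1790×0.850 + 2420×0.850 = 3578.5
T_out = 131670 / 3578.5 = 36.795 °C

T_out = 36.8 °C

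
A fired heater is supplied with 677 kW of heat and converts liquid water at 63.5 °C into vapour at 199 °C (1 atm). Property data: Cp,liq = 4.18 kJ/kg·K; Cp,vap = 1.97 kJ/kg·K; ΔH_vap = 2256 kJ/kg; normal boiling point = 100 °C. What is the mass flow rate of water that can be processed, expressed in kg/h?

Δh = 4.18×(100−63.5) + 2256 + 1.97×(199−100) = 2603.6 kJ/kg
Q = 677 kW = 677 kJ/s = 2.4372e+06 kJ/h
ṁ = Q/Δh = 2.4372e+06 / 2603.6 = 936.09 kg/h

ṁ = 936 kg/h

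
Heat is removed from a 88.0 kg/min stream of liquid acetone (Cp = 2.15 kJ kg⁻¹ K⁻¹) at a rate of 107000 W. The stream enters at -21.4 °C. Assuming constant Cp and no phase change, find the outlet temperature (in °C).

Q = 107000 W = 6420 kJ/min
ΔT = Q/(ṁ·Cp) = 6420/(88.0×2.15) = 33.932 K
T_out = -21.4 − 33.932 = -55.332 °C

T_out = -55.3 °C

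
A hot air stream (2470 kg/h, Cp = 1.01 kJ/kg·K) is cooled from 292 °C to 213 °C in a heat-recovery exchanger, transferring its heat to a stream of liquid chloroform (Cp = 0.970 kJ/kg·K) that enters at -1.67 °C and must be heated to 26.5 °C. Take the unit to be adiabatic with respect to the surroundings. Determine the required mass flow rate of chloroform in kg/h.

Heat released by hot stream: Q = 2470 × 1.01 × (292 − 213) = 197080 kJ/h
Energy balance on cold side (adiabatic exchanger): Q = ṁ_c·Cp_c·(T_c,out − T_c,in)
ṁ_c = 197080 / [0.970 × (26.5 − -1.67)] = 7212.5 kg/h

ṁ_c = 7210 kg/h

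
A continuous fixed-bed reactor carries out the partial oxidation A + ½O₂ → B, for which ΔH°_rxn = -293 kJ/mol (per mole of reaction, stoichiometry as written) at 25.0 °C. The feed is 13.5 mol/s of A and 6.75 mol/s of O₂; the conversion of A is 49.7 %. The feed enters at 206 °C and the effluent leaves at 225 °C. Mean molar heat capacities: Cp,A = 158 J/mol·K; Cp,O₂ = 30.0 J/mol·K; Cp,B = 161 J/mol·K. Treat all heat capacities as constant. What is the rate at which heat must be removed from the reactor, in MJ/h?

Extent of reaction ξ = 0.497 × 13.5 = 6.7095 mol/s
Reaction term: ξ·ΔH°_rxn = 6.7095 × -293 = -1965.9 kJ/s
Sensible, feed 206→25 °C: -422.73 kJ/s
Outlet flows (mol/s): A 6.7905, O₂ 3.3952, B 6.7095
Sensible, products 25→225 °C: 451 kJ/s
Q = ΔH = -1937.6 kJ/s = -1937.6 kW
Heat removed = 6975.4 MJ/h

Q_out = 6980 MJ/h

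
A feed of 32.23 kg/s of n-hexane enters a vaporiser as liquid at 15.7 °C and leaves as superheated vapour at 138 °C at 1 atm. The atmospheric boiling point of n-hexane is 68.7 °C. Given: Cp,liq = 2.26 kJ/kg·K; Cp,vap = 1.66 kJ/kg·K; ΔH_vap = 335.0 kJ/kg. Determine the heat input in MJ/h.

Q = 66100 MJ/h

liquid 15.7→68.7 °C: 119.78 kJ/kg
vaporisation at 68.7 °C: 335 kJ/kg
vapour 68.7→138 °C: 115.04 kJ/kg
Δh = 119.78 + 335 + 115.04 = 569.82 kJ/kg
Q = ṁ·Δh = 32.23 kg/s × 569.82 kJ/kg = 18365 kJ/s
|Q| = 18365 kW = 66115 MJ/h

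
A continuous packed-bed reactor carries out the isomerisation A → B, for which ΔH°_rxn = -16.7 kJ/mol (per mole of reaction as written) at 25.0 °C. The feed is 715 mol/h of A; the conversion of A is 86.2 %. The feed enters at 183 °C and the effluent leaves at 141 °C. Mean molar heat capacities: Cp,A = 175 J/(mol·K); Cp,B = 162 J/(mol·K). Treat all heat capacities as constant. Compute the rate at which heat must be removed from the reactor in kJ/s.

Extent of reaction ξ = 0.862 × 715 = 616.33 mol/h
Reaction term: ξ·ΔH°_rxn = 616.33 × -16.7 = -10293 kJ/h
Sensible, feed 183→25 °C: -19770 kJ/h
Outlet flows (mol/h): A 98.67, B 616.33
Sensible, products 25→141 °C: 13585 kJ/h
Q = ΔH = -16477 kJ/h = -4.5771 kW
Heat removed = 4.5771 kJ/s

Q_out = 4.58 kJ/s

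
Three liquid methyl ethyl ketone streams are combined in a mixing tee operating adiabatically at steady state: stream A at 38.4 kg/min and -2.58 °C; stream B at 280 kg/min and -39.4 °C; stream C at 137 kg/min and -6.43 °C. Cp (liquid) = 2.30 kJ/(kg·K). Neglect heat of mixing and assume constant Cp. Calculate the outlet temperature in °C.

Energy balance with Q = 0: Σ ṁᵢCp,ᵢ(T_out − Tᵢ) = 0
T_out = Σ ṁᵢCp,ᵢTᵢ / Σ ṁᵢCp,ᵢ
      = -27628 / 1047.4 = -26.377 °C

T_out = -26.4 °C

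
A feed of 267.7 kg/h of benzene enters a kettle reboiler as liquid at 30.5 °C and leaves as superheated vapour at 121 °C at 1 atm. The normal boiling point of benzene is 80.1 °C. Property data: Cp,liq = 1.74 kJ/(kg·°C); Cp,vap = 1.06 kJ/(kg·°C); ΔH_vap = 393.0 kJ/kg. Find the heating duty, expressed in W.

liquid 30.5→80.1 °C: 86.304 kJ/kg
vaporisation at 80.1 °C: 393 kJ/kg
vapour 80.1→121 °C: 43.354 kJ/kg
Δh = 86.304 + 393 + 43.354 = 522.66 kJ/kg
Q = ṁ·Δh = 267.7 kg/h × 522.66 kJ/kg = 139920 kJ/h
|Q| = 38.865 kW = 38865 W

Q = 38900 W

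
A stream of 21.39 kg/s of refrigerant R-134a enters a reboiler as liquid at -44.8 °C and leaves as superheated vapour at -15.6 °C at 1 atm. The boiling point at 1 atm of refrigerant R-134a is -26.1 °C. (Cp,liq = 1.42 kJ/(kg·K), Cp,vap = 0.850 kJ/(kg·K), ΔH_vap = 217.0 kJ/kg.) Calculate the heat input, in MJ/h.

liquid -44.8→-26.1 °C: 26.554 kJ/kg
vaporisation at -26.1 °C: 217 kJ/kg
vapour -26.1→-15.6 °C: 8.925 kJ/kg
Δh = 26.554 + 217 + 8.925 = 252.48 kJ/kg
Q = ṁ·Δh = 21.39 kg/s × 252.48 kJ/kg = 5400.5 kJ/s
|Q| = 5400.5 kW = 19442 MJ/h

Q = 19400 MJ/h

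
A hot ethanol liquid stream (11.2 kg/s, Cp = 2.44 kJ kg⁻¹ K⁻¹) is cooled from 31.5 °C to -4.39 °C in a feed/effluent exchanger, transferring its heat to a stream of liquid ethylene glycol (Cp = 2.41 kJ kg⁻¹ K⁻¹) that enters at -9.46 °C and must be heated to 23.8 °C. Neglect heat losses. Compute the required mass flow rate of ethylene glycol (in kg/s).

Heat released by hot stream: Q = 11.2 × 2.44 × (31.5 − -4.39) = 980.8 kJ/s
Energy balance on cold side (adiabatic exchanger): Q = ṁ_c·Cp_c·(T_c,out − T_c,in)
ṁ_c = 980.8 / [2.41 × (23.8 − -9.46)] = 12.236 kg/s

ṁ_c = 12.2 kg/s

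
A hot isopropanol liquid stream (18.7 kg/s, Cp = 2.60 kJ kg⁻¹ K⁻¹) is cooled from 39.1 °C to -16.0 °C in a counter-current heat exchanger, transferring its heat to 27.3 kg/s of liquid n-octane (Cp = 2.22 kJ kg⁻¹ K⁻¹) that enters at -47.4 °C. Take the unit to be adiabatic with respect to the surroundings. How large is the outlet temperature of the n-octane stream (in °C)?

Heat released by hot stream: Q = 18.7 × 2.60 × (39.1 − -16.0) = 2679 kJ/s
Energy balance on cold side (adiabatic exchanger): Q = ṁ_c·Cp_c·(T_c,out − T_c,in)
T_c,out = -47.4 + 2679/(27.3 × 2.22) = -3.1971 °C

T_c,out = -3.20 °C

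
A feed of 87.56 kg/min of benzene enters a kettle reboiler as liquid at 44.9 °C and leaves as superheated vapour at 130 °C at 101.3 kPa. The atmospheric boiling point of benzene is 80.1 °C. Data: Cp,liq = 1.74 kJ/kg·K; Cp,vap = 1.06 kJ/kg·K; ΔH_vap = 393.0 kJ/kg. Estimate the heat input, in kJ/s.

Q = 740 kJ/s

liquid 44.9→80.1 °C: 61.248 kJ/kg
vaporisation at 80.1 °C: 393 kJ/kg
vapour 80.1→130 °C: 52.894 kJ/kg
Δh = 61.248 + 393 + 52.894 = 507.14 kJ/kg
Q = ṁ·Δh = 87.56 kg/min × 507.14 kJ/kg = 44405 kJ/min
|Q| = 740.09 kW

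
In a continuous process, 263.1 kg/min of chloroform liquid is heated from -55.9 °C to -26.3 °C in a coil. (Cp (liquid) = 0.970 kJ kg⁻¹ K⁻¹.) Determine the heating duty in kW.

Q = 126 kW

Q = ṁ·Cp·ΔT = 263.1 × 0.970 × (-26.3 − -55.9) = 7554.1 kJ/min
Converting: 7554.1 / 60 s = 125.9 kW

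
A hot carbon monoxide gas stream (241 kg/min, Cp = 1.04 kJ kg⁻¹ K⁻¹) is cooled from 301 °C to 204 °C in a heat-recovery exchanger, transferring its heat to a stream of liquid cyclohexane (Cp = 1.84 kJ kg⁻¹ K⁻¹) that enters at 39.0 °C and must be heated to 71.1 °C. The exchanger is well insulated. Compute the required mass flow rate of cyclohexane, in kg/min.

ṁ_c = 412 kg/min

Heat released by hot stream: Q = 241 × 1.04 × (301 − 204) = 24312 kJ/min
Energy balance on cold side (adiabatic exchanger): Q = ṁ_c·Cp_c·(T_c,out − T_c,in)
ṁ_c = 24312 / [1.84 × (71.1 − 39.0)] = 411.62 kg/min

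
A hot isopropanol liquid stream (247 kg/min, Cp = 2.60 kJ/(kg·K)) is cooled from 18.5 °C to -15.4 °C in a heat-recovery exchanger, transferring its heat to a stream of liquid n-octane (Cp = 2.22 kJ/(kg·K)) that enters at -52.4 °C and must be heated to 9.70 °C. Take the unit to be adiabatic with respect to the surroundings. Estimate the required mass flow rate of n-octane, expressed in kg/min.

Heat released by hot stream: Q = 247 × 2.60 × (18.5 − -15.4) = 21771 kJ/min
Energy balance on cold side (adiabatic exchanger): Q = ṁ_c·Cp_c·(T_c,out − T_c,in)
ṁ_c = 21771 / [2.22 × (9.70 − -52.4)] = 157.92 kg/min

ṁ_c = 158 kg/min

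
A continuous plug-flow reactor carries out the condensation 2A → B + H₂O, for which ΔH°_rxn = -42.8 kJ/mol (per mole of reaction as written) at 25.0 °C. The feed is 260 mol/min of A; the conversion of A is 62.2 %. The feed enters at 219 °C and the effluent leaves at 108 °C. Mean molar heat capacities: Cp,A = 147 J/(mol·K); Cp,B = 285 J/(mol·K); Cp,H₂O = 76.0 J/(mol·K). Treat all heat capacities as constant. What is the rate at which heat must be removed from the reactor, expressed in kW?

Extent of reaction ξ = 0.622 × 260 / 2 = 80.86 mol/min
Reaction term: ξ·ΔH°_rxn = 80.86 × -42.8 = -3460.8 kJ/min
Sensible, feed 219→25 °C: -7414.7 kJ/min
Outlet flows (mol/min): A 98.28, B 80.86, H₂O 80.86
Sensible, products 25→108 °C: 3621.9 kJ/min
Q = ΔH = -7253.6 kJ/min = -120.89 kW
Heat removed = 120.89 kW

Q_out = 121 kW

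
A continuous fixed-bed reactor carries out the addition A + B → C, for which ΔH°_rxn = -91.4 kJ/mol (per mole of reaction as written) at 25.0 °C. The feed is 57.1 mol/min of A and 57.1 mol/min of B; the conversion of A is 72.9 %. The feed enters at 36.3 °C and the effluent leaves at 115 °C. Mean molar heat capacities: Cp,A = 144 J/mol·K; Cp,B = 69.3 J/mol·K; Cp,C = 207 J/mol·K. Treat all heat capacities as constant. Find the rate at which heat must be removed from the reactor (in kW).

Extent of reaction ξ = 0.729 × 57.1 = 41.626 mol/min
Reaction term: ξ·ΔH°_rxn = 41.626 × -91.4 = -3804.6 kJ/min
Sensible, feed 36.3→25 °C: -137.63 kJ/min
Outlet flows (mol/min): A 15.474, B 15.474, C 41.626
Sensible, products 25→115 °C: 1072.5 kJ/min
Q = ΔH = -2869.7 kJ/min = -47.828 kW
Heat removed = 47.828 kW

Q_out = 47.8 kW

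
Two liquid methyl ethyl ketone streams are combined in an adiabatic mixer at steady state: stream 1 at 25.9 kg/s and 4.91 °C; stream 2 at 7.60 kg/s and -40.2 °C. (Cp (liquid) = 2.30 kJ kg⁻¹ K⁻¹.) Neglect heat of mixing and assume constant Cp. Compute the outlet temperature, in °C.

No heat crosses the boundary, so H_out = H_in.
Σ ṁᵢCp,ᵢTᵢ = 25.9×2.30×4.91 + 7.60×2.30×-40.2 = -410.21
Σ ṁᵢCp,ᵢ = 25.9×2.30 + 7.60×2.30 = 77.05
T_out = -410.21 / 77.05 = -5.3239 °C

T_out = -5.32 °C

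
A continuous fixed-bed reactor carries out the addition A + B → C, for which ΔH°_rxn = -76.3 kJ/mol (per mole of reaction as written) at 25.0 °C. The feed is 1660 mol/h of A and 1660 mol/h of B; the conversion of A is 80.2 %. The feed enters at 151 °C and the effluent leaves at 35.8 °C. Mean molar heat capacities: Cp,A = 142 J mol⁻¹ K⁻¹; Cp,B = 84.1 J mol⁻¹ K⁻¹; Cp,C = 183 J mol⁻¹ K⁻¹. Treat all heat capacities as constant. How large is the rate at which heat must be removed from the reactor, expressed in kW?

Q_out = 40.4 kW

Extent of reaction ξ = 0.802 × 1660 = 1331.3 mol/h
Reaction term: ξ·ΔH°_rxn = 1331.3 × -76.3 = -101580 kJ/h
Sensible, feed 151→25 °C: -47291 kJ/h
Outlet flows (mol/h): A 328.68, B 328.68, C 1331.3
Sensible, products 25→35.8 °C: 3433.8 kJ/h
Q = ΔH = -145440 kJ/h = -40.399 kW
Heat removed = 40.399 kW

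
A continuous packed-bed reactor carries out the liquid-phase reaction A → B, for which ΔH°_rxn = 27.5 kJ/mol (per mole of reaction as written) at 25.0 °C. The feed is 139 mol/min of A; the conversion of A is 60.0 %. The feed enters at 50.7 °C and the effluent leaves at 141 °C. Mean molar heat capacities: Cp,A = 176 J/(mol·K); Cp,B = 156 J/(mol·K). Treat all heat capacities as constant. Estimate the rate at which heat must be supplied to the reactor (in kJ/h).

Extent of reaction ξ = 0.600 × 139 = 83.4 mol/min
Reaction term: ξ·ΔH°_rxn = 83.4 × 27.5 = 2293.5 kJ/min
Sensible, feed 50.7→25 °C: -628.72 kJ/min
Outlet flows (mol/min): A 55.6, B 83.4
Sensible, products 25→141 °C: 2644.3 kJ/min
Q = ΔH = 4309.1 kJ/min = 71.819 kW
Heat supplied = 258550 kJ/h

Q_in = 259000 kJ/h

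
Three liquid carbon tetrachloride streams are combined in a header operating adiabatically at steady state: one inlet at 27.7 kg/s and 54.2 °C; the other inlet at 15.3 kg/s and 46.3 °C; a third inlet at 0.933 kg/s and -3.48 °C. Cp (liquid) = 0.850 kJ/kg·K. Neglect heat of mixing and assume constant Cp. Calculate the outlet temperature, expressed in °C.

T_out = 50.2 °C

No heat crosses the boundary, so H_out = H_in.
T_out = Σ ṁᵢCp,ᵢTᵢ / Σ ṁᵢCp,ᵢ
      = 1875.5 / 37.343 = 50.224 °C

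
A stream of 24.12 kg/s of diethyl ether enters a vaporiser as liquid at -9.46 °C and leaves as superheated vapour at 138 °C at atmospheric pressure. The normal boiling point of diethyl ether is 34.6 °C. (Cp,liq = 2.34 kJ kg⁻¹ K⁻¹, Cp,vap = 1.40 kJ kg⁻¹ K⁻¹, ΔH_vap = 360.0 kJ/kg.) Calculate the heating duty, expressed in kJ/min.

Q = 880000 kJ/min

liquid -9.46→34.6 °C: 103.1 kJ/kg
vaporisation at 34.6 °C: 360 kJ/kg
vapour 34.6→138 °C: 144.76 kJ/kg
Δh = 103.1 + 360 + 144.76 = 607.86 kJ/kg
Q = ṁ·Δh = 24.12 kg/s × 607.86 kJ/kg = 14662 kJ/s
|Q| = 14662 kW = 879700 kJ/min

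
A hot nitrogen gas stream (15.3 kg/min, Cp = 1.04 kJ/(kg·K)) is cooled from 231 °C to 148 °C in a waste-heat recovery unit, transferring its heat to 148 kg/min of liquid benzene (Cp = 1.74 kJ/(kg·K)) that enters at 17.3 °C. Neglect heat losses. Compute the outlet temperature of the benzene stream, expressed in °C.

Heat released by hot stream: Q = 15.3 × 1.04 × (231 − 148) = 1320.7 kJ/min
Energy balance on cold side (adiabatic exchanger): Q = ṁ_c·Cp_c·(T_c,out − T_c,in)
T_c,out = 17.3 + 1320.7/(148 × 1.74) = 22.429 °C

T_c,out = 22.4 °C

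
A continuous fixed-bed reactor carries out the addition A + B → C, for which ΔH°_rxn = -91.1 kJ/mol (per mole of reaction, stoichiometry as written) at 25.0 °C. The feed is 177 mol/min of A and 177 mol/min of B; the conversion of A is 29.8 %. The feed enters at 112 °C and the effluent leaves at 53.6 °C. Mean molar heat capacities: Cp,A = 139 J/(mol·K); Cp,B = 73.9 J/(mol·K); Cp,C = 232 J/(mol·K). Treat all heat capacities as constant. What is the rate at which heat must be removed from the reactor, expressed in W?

Extent of reaction ξ = 0.298 × 177 = 52.746 mol/min
Reaction term: ξ·ΔH°_rxn = 52.746 × -91.1 = -4805.2 kJ/min
Sensible, feed 112→25 °C: -3278.4 kJ/min
Outlet flows (mol/min): A 124.25, B 124.25, C 52.746
Sensible, products 25→53.6 °C: 1106.6 kJ/min
Q = ΔH = -6977.1 kJ/min = -116.28 kW
Heat removed = 116280 W

Q_out = 116000 W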